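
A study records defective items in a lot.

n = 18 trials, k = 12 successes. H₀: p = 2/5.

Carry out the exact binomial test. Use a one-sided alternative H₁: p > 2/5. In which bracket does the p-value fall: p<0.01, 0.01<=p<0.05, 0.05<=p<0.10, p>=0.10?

p-value bracket: 0.01<=p<0.05

Exact binomial: n=18, k=12, p₀=2/5=0.4000
P(X≥12) from Σ C(n,i)·p₀^i·(1−p₀)^(n−i)
p-value (one-sided, H₁ greater) = 0.02028
→ bracket: 0.01<=p<0.05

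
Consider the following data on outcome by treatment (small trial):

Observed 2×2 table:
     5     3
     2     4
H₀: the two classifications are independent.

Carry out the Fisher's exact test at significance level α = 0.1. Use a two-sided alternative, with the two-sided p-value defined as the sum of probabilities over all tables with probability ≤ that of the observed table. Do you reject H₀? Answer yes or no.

reject H₀: no

Margins: r₁=8, r₂=6, c₁=7, c₂=7, n=14
p_obs = C(8,5)·C(6,2)/C(14,7); sum pmf over tables with pmf ≤ p_obs
p-value (two-sided) = 0.59207
At α=0.1: p ≥ α → fail to reject H₀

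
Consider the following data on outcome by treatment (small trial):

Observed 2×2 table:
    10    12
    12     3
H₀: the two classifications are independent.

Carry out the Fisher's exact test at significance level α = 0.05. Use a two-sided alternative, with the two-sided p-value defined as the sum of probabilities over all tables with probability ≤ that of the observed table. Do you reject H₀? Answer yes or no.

Margins: r₁=22, r₂=15, c₁=22, c₂=15, n=37
p_obs = C(22,10)·C(15,12)/C(37,22); sum pmf over tables with pmf ≤ p_obs
p-value (two-sided) = 0.04712
At α=0.05: p < α → reject H₀

reject H₀: yes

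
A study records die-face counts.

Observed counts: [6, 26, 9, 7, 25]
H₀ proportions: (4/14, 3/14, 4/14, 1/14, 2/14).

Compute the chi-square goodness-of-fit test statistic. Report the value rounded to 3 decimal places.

test statistic = 45.153

n = 73; E_i = n·p_i = [20.86, 15.64, 20.86, 5.21, 10.43]
χ² = (6−20.86)²/20.86 + (26−15.64)²/15.64 + (9−20.86)²/20.86 + (7−5.21)²/5.21 + (25−10.43)²/10.43 = 45.1530
df = 4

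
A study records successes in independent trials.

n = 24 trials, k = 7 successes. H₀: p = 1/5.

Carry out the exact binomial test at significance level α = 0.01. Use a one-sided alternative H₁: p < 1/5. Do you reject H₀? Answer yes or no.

reject H₀: no

Exact binomial: n=24, k=7, p₀=1/5=0.2000
P(X≤7) from Σ C(n,i)·p₀^i·(1−p₀)^(n−i)
p-value (one-sided, H₁ less) = 0.91083
At α=0.01: p ≥ α → fail to reject H₀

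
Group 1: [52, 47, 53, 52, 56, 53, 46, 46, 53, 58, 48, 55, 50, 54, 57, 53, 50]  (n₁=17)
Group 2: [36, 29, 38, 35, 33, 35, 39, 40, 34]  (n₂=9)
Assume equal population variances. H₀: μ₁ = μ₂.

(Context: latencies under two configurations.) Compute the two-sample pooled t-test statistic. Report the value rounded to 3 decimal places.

test statistic = 11.223

x̄₁=51.941, s₁=3.665, n₁=17
x̄₂=35.444, s₂=3.358, n₂=9
s_p² = [16·3.665² + 8·3.358²]/24 = 12.7151
SE = √(s_p²·(1/17+1/9)) = 1.4699
t = (51.941−35.444)/1.4699 = 11.2227
df = 24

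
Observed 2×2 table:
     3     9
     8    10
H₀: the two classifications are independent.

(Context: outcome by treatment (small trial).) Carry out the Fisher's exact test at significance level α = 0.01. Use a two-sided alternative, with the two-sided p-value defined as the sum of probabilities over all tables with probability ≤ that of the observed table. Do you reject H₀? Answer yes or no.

Margins: r₁=12, r₂=18, c₁=11, c₂=19, n=30
p_obs = C(12,3)·C(18,8)/C(30,11); sum pmf over tables with pmf ≤ p_obs
p-value (two-sided) = 0.44248
At α=0.01: p ≥ α → fail to reject H₀

reject H₀: no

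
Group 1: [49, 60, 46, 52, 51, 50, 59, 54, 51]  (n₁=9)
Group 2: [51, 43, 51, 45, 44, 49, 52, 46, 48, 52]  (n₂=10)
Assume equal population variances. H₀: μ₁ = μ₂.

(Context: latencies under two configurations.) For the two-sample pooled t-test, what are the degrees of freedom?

df = n₁ + n₂ − 2 = 9 + 10 − 2 = 17

degrees of freedom = 17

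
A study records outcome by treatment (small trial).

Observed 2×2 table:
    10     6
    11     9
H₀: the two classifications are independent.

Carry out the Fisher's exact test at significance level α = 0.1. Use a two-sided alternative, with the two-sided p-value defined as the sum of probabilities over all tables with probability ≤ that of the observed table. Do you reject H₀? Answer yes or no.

Margins: r₁=16, r₂=20, c₁=21, c₂=15, n=36
p_obs = C(16,10)·C(20,11)/C(36,21); sum pmf over tables with pmf ≤ p_obs
p-value (two-sided) = 0.74118
At α=0.1: p ≥ α → fail to reject H₀

reject H₀: no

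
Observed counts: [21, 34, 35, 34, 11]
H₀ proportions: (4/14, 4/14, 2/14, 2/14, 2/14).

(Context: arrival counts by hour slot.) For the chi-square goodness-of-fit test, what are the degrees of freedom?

df = k − 1 = 5 − 1 = 4

degrees of freedom = 4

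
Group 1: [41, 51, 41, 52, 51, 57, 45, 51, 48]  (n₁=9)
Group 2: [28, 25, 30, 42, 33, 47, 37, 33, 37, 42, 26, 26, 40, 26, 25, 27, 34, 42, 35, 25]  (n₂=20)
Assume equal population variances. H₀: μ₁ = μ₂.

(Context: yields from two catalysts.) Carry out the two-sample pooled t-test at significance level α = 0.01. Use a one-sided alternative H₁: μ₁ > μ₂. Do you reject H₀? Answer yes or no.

x̄₁=48.556, s₁=5.341, n₁=9
x̄₂=33.000, s₂=7.011, n₂=20
s_p² = [8·5.341² + 19·7.011²]/27 = 43.0453
SE = √(s_p²·(1/9+1/20)) = 2.6335
t = (48.556−33.000)/2.6335 = 5.9069
df = 27
p-value (one-sided, H₁ greater) = 0.00000
At α=0.01: p < α → reject H₀

reject H₀: yes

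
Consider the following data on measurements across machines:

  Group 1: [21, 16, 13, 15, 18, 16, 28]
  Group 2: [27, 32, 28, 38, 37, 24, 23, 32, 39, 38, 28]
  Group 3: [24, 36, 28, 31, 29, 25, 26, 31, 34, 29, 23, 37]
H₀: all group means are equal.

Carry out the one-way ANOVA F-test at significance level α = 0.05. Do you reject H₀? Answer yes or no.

reject H₀: yes

Group means [18.14, 31.45, 29.42], grand mean 27.533
SSB = Σnᵢ(x̄ᵢ−x̄)² = 828.966; SSW = ΣΣ(x−x̄ᵢ)² = 726.501
MSB = 828.966/2 = 414.4828; MSW = 726.501/27 = 26.9074
F = MSB/MSW = 15.4040
df = (2, 27)
p-value (upper-tail) = 0.00003
At α=0.05: p < α → reject H₀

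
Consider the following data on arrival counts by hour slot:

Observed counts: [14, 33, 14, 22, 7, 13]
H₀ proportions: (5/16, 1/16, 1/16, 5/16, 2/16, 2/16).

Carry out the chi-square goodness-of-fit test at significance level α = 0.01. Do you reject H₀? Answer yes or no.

n = 103; E_i = n·p_i = [32.19, 6.44, 6.44, 32.19, 12.88, 12.88]
χ² = (14−32.19)²/32.19 + (33−6.44)²/6.44 + (14−6.44)²/6.44 + (22−32.19)²/32.19 + (7−12.88)²/12.88 + (13−12.88)²/12.88 = 134.6699
df = 5
p-value (upper-tail) = 0.00000
At α=0.01: p < α → reject H₀

reject H₀: yes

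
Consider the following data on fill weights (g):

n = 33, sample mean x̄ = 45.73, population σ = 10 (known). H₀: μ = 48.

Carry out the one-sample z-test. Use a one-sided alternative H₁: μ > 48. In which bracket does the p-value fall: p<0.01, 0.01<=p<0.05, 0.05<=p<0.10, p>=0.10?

p-value bracket: p>=0.10

SE = σ/√n = 10/√33 = 1.7408
z = (x̄−μ₀)/SE = (45.73−48)/1.7408 = -1.3040
p-value (one-sided, H₁ greater) = 0.90389
→ bracket: p>=0.10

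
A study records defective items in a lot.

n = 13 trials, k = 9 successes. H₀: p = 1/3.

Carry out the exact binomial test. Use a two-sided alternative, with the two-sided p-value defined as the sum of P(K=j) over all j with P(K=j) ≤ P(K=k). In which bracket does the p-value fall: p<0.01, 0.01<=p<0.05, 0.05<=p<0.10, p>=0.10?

p-value bracket: 0.01<=p<0.05

Exact binomial: n=13, k=9, p₀=1/3=0.3333
P(X=j) = C(n,j)·p₀^j·(1−p₀)^(n−j); p = Σ P(X=j) over j with P(X=j) ≤ P(X=9)
p-value (two-sided) = 0.01396
→ bracket: 0.01<=p<0.05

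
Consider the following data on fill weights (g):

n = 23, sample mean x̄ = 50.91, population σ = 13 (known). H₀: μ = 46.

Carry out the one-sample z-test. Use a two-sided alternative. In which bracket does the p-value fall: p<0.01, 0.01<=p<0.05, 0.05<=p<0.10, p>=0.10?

p-value bracket: 0.05<=p<0.10

SE = σ/√n = 13/√23 = 2.7107
z = (x̄−μ₀)/SE = (50.91−46)/2.7107 = 1.8113
p-value (two-sided) = 0.07009
→ bracket: 0.05<=p<0.10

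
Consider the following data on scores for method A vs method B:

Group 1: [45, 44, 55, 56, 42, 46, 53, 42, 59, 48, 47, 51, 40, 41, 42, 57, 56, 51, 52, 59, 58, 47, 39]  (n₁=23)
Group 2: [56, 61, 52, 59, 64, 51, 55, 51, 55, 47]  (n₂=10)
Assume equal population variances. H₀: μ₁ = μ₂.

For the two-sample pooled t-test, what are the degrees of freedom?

degrees of freedom = 31

df = n₁ + n₂ − 2 = 23 + 10 − 2 = 31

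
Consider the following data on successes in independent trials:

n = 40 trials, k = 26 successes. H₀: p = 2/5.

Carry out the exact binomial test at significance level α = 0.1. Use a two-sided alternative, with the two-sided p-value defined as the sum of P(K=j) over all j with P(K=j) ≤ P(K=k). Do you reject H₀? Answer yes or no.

reject H₀: yes

Exact binomial: n=40, k=26, p₀=2/5=0.4000
P(X=j) = C(n,j)·p₀^j·(1−p₀)^(n−j); p = Σ P(X=j) over j with P(X=j) ≤ P(X=26)
p-value (two-sided) = 0.00182
At α=0.1: p < α → reject H₀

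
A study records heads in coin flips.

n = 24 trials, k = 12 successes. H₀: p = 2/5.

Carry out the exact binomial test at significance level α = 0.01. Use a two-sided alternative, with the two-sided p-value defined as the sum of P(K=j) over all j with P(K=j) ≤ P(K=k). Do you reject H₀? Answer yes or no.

reject H₀: no

Exact binomial: n=24, k=12, p₀=2/5=0.4000
P(X=j) = C(n,j)·p₀^j·(1−p₀)^(n−j); p = Σ P(X=j) over j with P(X=j) ≤ P(X=12)
p-value (two-sided) = 0.40497
At α=0.01: p ≥ α → fail to reject H₀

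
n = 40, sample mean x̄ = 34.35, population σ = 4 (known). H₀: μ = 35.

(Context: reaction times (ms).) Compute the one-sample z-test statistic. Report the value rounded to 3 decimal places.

SE = σ/√n = 4/√40 = 0.6325
z = (x̄−μ₀)/SE = (34.35−35)/0.6325 = -1.0277

test statistic = -1.028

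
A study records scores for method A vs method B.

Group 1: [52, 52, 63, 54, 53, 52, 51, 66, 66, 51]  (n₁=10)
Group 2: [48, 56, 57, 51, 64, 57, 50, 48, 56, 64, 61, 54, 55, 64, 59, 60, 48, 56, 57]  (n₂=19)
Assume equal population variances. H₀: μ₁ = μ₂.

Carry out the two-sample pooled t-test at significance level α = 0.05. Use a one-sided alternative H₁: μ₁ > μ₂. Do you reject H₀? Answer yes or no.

x̄₁=56.000, s₁=6.325, n₁=10
x̄₂=56.053, s₂=5.286, n₂=19
s_p² = [9·6.325² + 18·5.286²]/27 = 31.9610
SE = √(s_p²·(1/10+1/19)) = 2.2087
t = (56.000−56.053)/2.2087 = -0.0238
df = 27
p-value (one-sided, H₁ greater) = 0.50942
At α=0.05: p ≥ α → fail to reject H₀

reject H₀: no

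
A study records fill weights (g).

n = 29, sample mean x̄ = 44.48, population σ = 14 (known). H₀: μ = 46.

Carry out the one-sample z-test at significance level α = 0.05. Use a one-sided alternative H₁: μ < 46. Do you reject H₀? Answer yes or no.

SE = σ/√n = 14/√29 = 2.5997
z = (x̄−μ₀)/SE = (44.48−46)/2.5997 = -0.5847
p-value (one-sided, H₁ less) = 0.27938
At α=0.05: p ≥ α → fail to reject H₀

reject H₀: no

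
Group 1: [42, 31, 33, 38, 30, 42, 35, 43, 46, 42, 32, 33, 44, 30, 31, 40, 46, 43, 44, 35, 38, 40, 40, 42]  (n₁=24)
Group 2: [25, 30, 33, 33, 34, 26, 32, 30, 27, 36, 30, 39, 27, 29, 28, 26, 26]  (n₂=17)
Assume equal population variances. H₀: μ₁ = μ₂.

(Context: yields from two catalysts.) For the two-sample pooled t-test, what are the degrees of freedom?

degrees of freedom = 39

df = n₁ + n₂ − 2 = 24 + 17 − 2 = 39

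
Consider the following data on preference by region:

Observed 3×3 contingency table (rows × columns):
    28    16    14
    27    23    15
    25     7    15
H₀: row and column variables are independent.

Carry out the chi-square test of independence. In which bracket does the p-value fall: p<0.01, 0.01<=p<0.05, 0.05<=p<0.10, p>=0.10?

p-value bracket: p>=0.10

Row totals [58, 65, 47], col totals [80, 46, 44], n=170
χ² = (28−27.29)²/27.29 + (16−15.69)²/15.69 + (14−15.01)²/15.01 + (27−30.59)²/30.59 + (23−17.59)²/17.59 + (15−16.82)²/16.82 + (25−22.12)²/22.12 + (7−12.72)²/12.72 + (15−12.16)²/12.16 = 5.9832
df = 4
p-value (upper-tail) = 0.20041
→ bracket: p>=0.10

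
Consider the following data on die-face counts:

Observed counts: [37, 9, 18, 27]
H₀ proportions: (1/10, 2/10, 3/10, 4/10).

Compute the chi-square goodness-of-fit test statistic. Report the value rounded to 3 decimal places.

test statistic = 95.786

n = 91; E_i = n·p_i = [9.10, 18.20, 27.30, 36.40]
χ² = (37−9.10)²/9.10 + (9−18.20)²/18.20 + (18−27.30)²/27.30 + (27−36.40)²/36.40 = 95.7857
df = 3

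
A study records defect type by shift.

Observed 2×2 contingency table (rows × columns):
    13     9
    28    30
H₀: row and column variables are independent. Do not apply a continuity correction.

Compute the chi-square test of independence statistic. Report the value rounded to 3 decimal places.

test statistic = 0.747

Row totals [22, 58], col totals [41, 39], n=80
χ² = (13−11.28)²/11.28 + (9−10.72)²/10.72 + (28−29.73)²/29.73 + (30−28.27)²/28.27 = 0.7467
df = 1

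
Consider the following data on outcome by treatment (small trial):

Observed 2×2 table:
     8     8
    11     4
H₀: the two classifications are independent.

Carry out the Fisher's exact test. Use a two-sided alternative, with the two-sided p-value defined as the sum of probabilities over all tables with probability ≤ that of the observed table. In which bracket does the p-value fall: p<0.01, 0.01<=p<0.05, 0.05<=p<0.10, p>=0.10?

p-value bracket: p>=0.10

Margins: r₁=16, r₂=15, c₁=19, c₂=12, n=31
p_obs = C(16,8)·C(15,11)/C(31,19); sum pmf over tables with pmf ≤ p_obs
p-value (two-sided) = 0.27337
→ bracket: p>=0.10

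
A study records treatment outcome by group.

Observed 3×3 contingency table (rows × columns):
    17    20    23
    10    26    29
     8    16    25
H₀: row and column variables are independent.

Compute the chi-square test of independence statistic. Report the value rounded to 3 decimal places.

Row totals [60, 65, 49], col totals [35, 62, 77], n=174
χ² = (17−12.07)²/12.07 + (20−21.38)²/21.38 + (23−26.55)²/26.55 + (10−13.07)²/13.07 + (26−23.16)²/23.16 + (29−28.76)²/28.76 + (8−9.86)²/9.86 + (16−17.46)²/17.46 + (25−21.68)²/21.68 = 4.6306
df = 4

test statistic = 4.631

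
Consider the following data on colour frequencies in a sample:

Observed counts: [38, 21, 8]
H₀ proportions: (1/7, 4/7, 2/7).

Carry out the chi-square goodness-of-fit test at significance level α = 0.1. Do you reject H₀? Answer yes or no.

reject H₀: yes

n = 67; E_i = n·p_i = [9.57, 38.29, 19.14]
χ² = (38−9.57)²/9.57 + (21−38.29)²/38.29 + (8−19.14)²/19.14 = 98.7276
df = 2
p-value (upper-tail) = 0.00000
At α=0.1: p < α → reject H₀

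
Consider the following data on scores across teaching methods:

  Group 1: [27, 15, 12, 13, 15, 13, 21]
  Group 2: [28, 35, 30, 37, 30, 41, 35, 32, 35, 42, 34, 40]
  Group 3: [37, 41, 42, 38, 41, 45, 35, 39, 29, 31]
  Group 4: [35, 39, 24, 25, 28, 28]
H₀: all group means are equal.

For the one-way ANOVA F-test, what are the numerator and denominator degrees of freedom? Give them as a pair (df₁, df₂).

k = 4 groups, N = 35 total
df = (k−1, N−k) = (4−1, 35−4) = (3, 31)

degrees of freedom = [3, 31]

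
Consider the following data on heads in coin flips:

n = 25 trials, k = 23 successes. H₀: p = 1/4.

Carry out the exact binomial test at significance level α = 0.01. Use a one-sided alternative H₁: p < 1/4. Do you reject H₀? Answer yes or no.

reject H₀: no

Exact binomial: n=25, k=23, p₀=1/4=0.2500
P(X≤23) from Σ C(n,i)·p₀^i·(1−p₀)^(n−i)
p-value (one-sided, H₁ less) = 1.00000
At α=0.01: p ≥ α → fail to reject H₀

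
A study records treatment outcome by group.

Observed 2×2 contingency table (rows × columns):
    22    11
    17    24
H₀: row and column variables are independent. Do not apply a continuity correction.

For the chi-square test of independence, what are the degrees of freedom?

df = (r−1)(c−1) = (2−1)·(2−1) = 1

degrees of freedom = 1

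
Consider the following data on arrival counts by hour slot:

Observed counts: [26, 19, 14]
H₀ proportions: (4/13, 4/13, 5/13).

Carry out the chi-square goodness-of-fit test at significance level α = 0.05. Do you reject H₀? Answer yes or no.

reject H₀: yes

n = 59; E_i = n·p_i = [18.15, 18.15, 22.69]
χ² = (26−18.15)²/18.15 + (19−18.15)²/18.15 + (14−22.69)²/22.69 = 6.7602
df = 2
p-value (upper-tail) = 0.03404
At α=0.05: p < α → reject H₀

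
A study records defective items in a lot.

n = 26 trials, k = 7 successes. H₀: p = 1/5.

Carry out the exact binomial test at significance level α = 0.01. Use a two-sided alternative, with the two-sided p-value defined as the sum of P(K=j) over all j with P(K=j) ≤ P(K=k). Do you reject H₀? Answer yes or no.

reject H₀: no

Exact binomial: n=26, k=7, p₀=1/5=0.2000
P(X=j) = C(n,j)·p₀^j·(1−p₀)^(n−j); p = Σ P(X=j) over j with P(X=j) ≤ P(X=7)
p-value (two-sided) = 0.33669
At α=0.01: p ≥ α → fail to reject H₀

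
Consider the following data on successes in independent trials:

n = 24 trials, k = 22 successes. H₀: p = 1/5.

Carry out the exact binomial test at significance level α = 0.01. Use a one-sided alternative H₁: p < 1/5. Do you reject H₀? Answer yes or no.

reject H₀: no

Exact binomial: n=24, k=22, p₀=1/5=0.2000
P(X≤22) from Σ C(n,i)·p₀^i·(1−p₀)^(n−i)
p-value (one-sided, H₁ less) = 1.00000
At α=0.01: p ≥ α → fail to reject H₀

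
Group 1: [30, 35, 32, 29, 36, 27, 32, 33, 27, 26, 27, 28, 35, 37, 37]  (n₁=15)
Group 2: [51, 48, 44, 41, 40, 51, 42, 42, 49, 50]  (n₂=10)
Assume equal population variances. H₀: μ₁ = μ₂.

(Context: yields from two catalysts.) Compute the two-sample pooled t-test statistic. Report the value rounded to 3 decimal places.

test statistic = -8.509

x̄₁=31.400, s₁=3.961, n₁=15
x̄₂=45.800, s₂=4.417, n₂=10
s_p² = [14·3.961² + 9·4.417²]/23 = 17.1826
SE = √(s_p²·(1/15+1/10)) = 1.6923
t = (31.400−45.800)/1.6923 = -8.5093
df = 23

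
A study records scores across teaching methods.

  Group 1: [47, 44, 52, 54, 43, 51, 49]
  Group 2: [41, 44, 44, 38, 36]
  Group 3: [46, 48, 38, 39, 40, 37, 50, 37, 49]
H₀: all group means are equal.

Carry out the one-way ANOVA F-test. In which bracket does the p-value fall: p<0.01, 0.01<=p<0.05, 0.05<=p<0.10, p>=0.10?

Group means [48.57, 40.60, 42.67], grand mean 44.143
SSB = Σnᵢ(x̄ᵢ−x̄)² = 219.657; SSW = ΣΣ(x−x̄ᵢ)² = 392.914
MSB = 219.657/2 = 109.8286; MSW = 392.914/18 = 21.8286
F = MSB/MSW = 5.0314
df = (2, 18)
p-value (upper-tail) = 0.01838
→ bracket: 0.01<=p<0.05

p-value bracket: 0.01<=p<0.05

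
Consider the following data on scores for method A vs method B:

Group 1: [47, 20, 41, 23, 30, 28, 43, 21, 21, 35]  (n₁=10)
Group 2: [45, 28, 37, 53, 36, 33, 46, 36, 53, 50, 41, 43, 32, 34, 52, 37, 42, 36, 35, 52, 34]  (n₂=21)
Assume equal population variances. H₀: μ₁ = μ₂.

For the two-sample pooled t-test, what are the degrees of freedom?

degrees of freedom = 29

df = n₁ + n₂ − 2 = 10 + 21 − 2 = 29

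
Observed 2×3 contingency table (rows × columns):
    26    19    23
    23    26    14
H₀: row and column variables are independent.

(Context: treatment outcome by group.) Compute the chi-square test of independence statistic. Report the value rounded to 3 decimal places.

Row totals [68, 63], col totals [49, 45, 37], n=131
χ² = (26−25.44)²/25.44 + (19−23.36)²/23.36 + (23−19.21)²/19.21 + (23−23.56)²/23.56 + (26−21.64)²/21.64 + (14−17.79)²/17.79 = 3.2757
df = 2

test statistic = 3.276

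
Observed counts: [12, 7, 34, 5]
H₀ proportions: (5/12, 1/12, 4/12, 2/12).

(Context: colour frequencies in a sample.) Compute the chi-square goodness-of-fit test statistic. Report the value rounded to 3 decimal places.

n = 58; E_i = n·p_i = [24.17, 4.83, 19.33, 9.67]
χ² = (12−24.17)²/24.17 + (7−4.83)²/4.83 + (34−19.33)²/19.33 + (5−9.67)²/9.67 = 20.4759
df = 3

test statistic = 20.476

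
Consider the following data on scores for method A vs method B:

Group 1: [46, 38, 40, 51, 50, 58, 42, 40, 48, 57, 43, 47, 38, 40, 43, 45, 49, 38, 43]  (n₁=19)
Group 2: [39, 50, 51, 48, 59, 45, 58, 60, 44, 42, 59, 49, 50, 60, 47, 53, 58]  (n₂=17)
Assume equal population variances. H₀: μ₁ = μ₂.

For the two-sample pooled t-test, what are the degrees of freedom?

df = n₁ + n₂ − 2 = 19 + 17 − 2 = 34

degrees of freedom = 34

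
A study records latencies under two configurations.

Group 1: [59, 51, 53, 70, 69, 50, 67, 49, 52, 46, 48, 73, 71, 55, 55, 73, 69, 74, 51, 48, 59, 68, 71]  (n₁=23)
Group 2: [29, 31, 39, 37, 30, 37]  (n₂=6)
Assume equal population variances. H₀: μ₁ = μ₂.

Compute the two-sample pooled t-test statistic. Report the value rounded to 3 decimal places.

x̄₁=60.043, s₁=9.961, n₁=23
x̄₂=33.833, s₂=4.309, n₂=6
s_p² = [22·9.961² + 5·4.309²]/27 = 84.2885
SE = √(s_p²·(1/23+1/6)) = 4.2087
t = (60.043−33.833)/4.2087 = 6.2277
df = 27

test statistic = 6.228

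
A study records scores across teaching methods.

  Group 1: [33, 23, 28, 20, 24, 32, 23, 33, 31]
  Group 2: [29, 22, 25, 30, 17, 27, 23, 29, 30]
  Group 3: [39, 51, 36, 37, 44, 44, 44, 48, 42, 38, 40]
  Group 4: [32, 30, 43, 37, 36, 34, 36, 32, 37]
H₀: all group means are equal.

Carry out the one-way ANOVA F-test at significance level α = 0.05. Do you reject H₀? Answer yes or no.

reject H₀: yes

Group means [27.44, 25.78, 42.09, 35.22], grand mean 33.132
SSB = Σnᵢ(x̄ᵢ−x̄)² = 1700.100; SSW = ΣΣ(x−x̄ᵢ)² = 696.242
MSB = 1700.100/3 = 566.6999; MSW = 696.242/34 = 20.4777
F = MSB/MSW = 27.6740
df = (3, 34)
p-value (upper-tail) = 0.00000
At α=0.05: p < α → reject H₀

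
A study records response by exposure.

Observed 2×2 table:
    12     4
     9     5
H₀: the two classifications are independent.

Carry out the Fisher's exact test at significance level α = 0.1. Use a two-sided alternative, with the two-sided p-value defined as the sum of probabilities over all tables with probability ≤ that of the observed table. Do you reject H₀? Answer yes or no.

reject H₀: no

Margins: r₁=16, r₂=14, c₁=21, c₂=9, n=30
p_obs = C(16,12)·C(14,9)/C(30,21); sum pmf over tables with pmf ≤ p_obs
p-value (two-sided) = 0.69439
At α=0.1: p ≥ α → fail to reject H₀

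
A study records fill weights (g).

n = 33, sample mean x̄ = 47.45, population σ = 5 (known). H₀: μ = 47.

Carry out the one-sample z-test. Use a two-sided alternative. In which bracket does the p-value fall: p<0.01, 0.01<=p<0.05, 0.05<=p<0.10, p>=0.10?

SE = σ/√n = 5/√33 = 0.8704
z = (x̄−μ₀)/SE = (47.45−47)/0.8704 = 0.5170
p-value (two-sided) = 0.60515
→ bracket: p>=0.10

p-value bracket: p>=0.10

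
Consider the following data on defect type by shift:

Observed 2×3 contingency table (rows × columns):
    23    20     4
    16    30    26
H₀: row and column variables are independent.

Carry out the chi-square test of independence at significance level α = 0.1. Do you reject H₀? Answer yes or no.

reject H₀: yes

Row totals [47, 72], col totals [39, 50, 30], n=119
χ² = (23−15.40)²/15.40 + (20−19.75)²/19.75 + (4−11.85)²/11.85 + (16−23.60)²/23.60 + (30−30.25)²/30.25 + (26−18.15)²/18.15 = 14.7904
df = 2
p-value (upper-tail) = 0.00061
At α=0.1: p < α → reject H₀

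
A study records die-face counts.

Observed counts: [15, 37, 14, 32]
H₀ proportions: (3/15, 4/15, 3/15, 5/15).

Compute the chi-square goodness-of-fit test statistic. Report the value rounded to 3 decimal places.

n = 98; E_i = n·p_i = [19.60, 26.13, 19.60, 32.67]
χ² = (15−19.60)²/19.60 + (37−26.13)²/26.13 + (14−19.60)²/19.60 + (32−32.67)²/32.67 = 7.2117
df = 3

test statistic = 7.212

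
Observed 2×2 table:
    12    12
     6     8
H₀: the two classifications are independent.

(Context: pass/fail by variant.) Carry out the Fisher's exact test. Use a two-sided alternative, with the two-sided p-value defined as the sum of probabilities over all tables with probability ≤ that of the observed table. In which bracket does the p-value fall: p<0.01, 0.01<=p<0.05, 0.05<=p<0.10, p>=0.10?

Margins: r₁=24, r₂=14, c₁=18, c₂=20, n=38
p_obs = C(24,12)·C(14,6)/C(38,18); sum pmf over tables with pmf ≤ p_obs
p-value (two-sided) = 0.74487
→ bracket: p>=0.10

p-value bracket: p>=0.10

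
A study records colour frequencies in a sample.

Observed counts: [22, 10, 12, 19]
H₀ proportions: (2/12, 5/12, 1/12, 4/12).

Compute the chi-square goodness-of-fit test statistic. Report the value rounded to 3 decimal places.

n = 63; E_i = n·p_i = [10.50, 26.25, 5.25, 21.00]
χ² = (22−10.50)²/10.50 + (10−26.25)²/26.25 + (12−5.25)²/5.25 + (19−21.00)²/21.00 = 31.5238
df = 3

test statistic = 31.524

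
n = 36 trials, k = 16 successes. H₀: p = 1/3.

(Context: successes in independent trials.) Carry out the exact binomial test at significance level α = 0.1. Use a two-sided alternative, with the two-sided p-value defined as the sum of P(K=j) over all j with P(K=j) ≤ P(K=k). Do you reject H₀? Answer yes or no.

Exact binomial: n=36, k=16, p₀=1/3=0.3333
P(X=j) = C(n,j)·p₀^j·(1−p₀)^(n−j); p = Σ P(X=j) over j with P(X=j) ≤ P(X=16)
p-value (two-sided) = 0.16080
At α=0.1: p ≥ α → fail to reject H₀

reject H₀: no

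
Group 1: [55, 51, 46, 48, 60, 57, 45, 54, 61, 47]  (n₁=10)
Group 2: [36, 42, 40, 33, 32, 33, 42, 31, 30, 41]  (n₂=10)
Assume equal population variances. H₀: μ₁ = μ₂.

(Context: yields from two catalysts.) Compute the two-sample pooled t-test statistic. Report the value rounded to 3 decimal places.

x̄₁=52.400, s₁=5.854, n₁=10
x̄₂=36.000, s₂=4.807, n₂=10
s_p² = [9·5.854² + 9·4.807²]/18 = 28.6889
SE = √(s_p²·(1/10+1/10)) = 2.3954
t = (52.400−36.000)/2.3954 = 6.8466
df = 18

test statistic = 6.847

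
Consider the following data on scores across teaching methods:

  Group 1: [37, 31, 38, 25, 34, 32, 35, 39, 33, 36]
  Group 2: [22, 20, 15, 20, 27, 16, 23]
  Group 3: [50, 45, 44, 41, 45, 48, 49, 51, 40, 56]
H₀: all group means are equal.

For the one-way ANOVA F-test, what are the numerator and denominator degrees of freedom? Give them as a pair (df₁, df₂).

k = 3 groups, N = 27 total
df = (k−1, N−k) = (3−1, 27−3) = (2, 24)

degrees of freedom = [2, 24]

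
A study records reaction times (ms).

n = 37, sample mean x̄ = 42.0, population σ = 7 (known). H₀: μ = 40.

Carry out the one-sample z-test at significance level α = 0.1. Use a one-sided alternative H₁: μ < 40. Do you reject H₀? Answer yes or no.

SE = σ/√n = 7/√37 = 1.1508
z = (x̄−μ₀)/SE = (42.0−40)/1.1508 = 1.7379
p-value (one-sided, H₁ less) = 0.95889
At α=0.1: p ≥ α → fail to reject H₀

reject H₀: no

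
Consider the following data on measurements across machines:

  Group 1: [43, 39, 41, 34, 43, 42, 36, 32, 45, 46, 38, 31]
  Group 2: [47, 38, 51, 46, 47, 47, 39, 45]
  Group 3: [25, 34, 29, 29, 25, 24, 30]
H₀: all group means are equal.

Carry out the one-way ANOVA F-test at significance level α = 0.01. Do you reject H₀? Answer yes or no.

Group means [39.17, 45.00, 28.00], grand mean 38.000
SSB = Σnᵢ(x̄ᵢ−x̄)² = 1108.333; SSW = ΣΣ(x−x̄ᵢ)² = 487.667
MSB = 1108.333/2 = 554.1667; MSW = 487.667/24 = 20.3194
F = MSB/MSW = 27.2727
df = (2, 24)
p-value (upper-tail) = 0.00000
At α=0.01: p < α → reject H₀

reject H₀: yes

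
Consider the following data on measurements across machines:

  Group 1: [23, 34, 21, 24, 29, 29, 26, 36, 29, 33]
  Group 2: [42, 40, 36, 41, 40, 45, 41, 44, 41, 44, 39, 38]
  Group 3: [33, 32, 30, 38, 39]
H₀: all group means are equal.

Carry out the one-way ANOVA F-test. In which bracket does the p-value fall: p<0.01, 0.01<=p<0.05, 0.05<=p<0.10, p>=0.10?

p-value bracket: p<0.01

Group means [28.40, 40.92, 34.40], grand mean 35.074
SSB = Σnᵢ(x̄ᵢ−x̄)² = 857.335; SSW = ΣΣ(x−x̄ᵢ)² = 356.517
MSB = 857.335/2 = 428.6676; MSW = 356.517/24 = 14.8549
F = MSB/MSW = 28.8571
df = (2, 24)
p-value (upper-tail) = 0.00000
→ bracket: p<0.01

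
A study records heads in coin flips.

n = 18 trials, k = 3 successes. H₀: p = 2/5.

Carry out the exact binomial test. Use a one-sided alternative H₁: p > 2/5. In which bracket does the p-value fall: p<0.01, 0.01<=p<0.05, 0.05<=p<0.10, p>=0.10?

p-value bracket: p>=0.10

Exact binomial: n=18, k=3, p₀=2/5=0.4000
P(X≥3) from Σ C(n,i)·p₀^i·(1−p₀)^(n−i)
p-value (one-sided, H₁ greater) = 0.99177
→ bracket: p>=0.10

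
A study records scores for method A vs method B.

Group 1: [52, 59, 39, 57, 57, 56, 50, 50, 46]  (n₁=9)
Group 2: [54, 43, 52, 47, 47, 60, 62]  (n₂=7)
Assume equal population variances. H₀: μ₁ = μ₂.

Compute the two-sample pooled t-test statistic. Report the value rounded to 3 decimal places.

x̄₁=51.778, s₁=6.399, n₁=9
x̄₂=52.143, s₂=7.058, n₂=7
s_p² = [8·6.399² + 6·7.058²]/14 = 44.7438
SE = √(s_p²·(1/9+1/7)) = 3.3710
t = (51.778−52.143)/3.3710 = -0.1083
df = 14

test statistic = -0.108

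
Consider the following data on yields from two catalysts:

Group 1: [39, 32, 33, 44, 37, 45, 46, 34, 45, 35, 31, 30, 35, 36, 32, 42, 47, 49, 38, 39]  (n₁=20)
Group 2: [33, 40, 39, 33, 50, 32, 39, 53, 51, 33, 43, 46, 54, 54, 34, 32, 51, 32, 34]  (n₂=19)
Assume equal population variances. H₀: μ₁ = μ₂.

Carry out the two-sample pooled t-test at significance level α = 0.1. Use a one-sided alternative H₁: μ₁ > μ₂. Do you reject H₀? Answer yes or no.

reject H₀: no

x̄₁=38.450, s₁=5.907, n₁=20
x̄₂=41.211, s₂=8.606, n₂=19
s_p² = [19·5.907² + 18·8.606²]/37 = 53.9489
SE = √(s_p²·(1/20+1/19)) = 2.3531
t = (38.450−41.211)/2.3531 = -1.1732
df = 37
p-value (one-sided, H₁ greater) = 0.87589
At α=0.1: p ≥ α → fail to reject H₀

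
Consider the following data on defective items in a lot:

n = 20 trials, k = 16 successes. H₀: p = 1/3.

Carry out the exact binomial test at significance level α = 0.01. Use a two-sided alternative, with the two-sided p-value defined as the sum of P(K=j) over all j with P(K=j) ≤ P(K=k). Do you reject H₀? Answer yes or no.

Exact binomial: n=20, k=16, p₀=1/3=0.3333
P(X=j) = C(n,j)·p₀^j·(1−p₀)^(n−j); p = Σ P(X=j) over j with P(X=j) ≤ P(X=16)
p-value (two-sided) = 0.00003
At α=0.01: p < α → reject H₀

reject H₀: yes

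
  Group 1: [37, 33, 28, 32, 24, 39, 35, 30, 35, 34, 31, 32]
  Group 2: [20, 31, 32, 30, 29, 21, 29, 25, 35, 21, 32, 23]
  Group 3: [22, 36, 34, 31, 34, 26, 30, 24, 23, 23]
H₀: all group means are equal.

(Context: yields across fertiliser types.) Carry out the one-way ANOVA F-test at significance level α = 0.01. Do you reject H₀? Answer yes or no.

Group means [32.50, 27.33, 28.30], grand mean 29.441
SSB = Σnᵢ(x̄ᵢ−x̄)² = 178.616; SSW = ΣΣ(x−x̄ᵢ)² = 719.767
MSB = 178.616/2 = 89.3078; MSW = 719.767/31 = 23.2183
F = MSB/MSW = 3.8464
df = (2, 31)
p-value (upper-tail) = 0.03220
At α=0.01: p ≥ α → fail to reject H₀

reject H₀: no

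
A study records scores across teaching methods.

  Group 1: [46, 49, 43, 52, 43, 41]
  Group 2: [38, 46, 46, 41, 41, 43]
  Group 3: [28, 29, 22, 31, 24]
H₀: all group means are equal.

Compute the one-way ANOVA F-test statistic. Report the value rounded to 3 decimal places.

Group means [45.67, 42.50, 26.80], grand mean 39.000
SSB = Σnᵢ(x̄ᵢ−x̄)² = 1084.367; SSW = ΣΣ(x−x̄ᵢ)² = 191.633
MSB = 1084.367/2 = 542.1833; MSW = 191.633/14 = 13.6881
F = MSB/MSW = 39.6098
df = (2, 14)

test statistic = 39.610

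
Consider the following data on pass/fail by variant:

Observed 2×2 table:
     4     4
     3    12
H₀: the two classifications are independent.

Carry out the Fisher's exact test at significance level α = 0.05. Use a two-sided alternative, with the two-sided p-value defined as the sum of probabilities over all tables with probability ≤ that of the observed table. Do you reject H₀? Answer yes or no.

reject H₀: no

Margins: r₁=8, r₂=15, c₁=7, c₂=16, n=23
p_obs = C(8,4)·C(15,3)/C(23,7); sum pmf over tables with pmf ≤ p_obs
p-value (two-sided) = 0.18190
At α=0.05: p ≥ α → fail to reject H₀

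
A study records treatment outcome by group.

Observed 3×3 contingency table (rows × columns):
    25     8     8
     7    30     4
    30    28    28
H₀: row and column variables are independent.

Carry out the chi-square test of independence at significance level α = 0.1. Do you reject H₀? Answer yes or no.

reject H₀: yes

Row totals [41, 41, 86], col totals [62, 66, 40], n=168
χ² = (25−15.13)²/15.13 + (8−16.11)²/16.11 + (8−9.76)²/9.76 + (7−15.13)²/15.13 + (30−16.11)²/16.11 + (4−9.76)²/9.76 + (30−31.74)²/31.74 + (28−33.79)²/33.79 + (28−20.48)²/20.48 = 34.4393
df = 4
p-value (upper-tail) = 0.00000
At α=0.1: p < α → reject H₀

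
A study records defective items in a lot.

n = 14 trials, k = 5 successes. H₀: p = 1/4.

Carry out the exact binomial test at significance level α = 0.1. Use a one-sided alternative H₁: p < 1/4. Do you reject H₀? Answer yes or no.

reject H₀: no

Exact binomial: n=14, k=5, p₀=1/4=0.2500
P(X≤5) from Σ C(n,i)·p₀^i·(1−p₀)^(n−i)
p-value (one-sided, H₁ less) = 0.88833
At α=0.1: p ≥ α → fail to reject H₀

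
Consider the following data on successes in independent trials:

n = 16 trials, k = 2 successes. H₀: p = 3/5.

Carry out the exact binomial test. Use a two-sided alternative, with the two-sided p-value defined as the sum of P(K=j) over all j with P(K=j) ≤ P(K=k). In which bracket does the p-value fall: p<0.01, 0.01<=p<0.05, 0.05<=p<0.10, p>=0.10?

p-value bracket: p<0.01

Exact binomial: n=16, k=2, p₀=3/5=0.6000
P(X=j) = C(n,j)·p₀^j·(1−p₀)^(n−j); p = Σ P(X=j) over j with P(X=j) ≤ P(X=2)
p-value (two-sided) = 0.00013
→ bracket: p<0.01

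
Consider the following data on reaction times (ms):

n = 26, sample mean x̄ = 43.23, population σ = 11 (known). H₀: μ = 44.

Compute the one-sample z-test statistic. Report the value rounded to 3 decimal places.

SE = σ/√n = 11/√26 = 2.1573
z = (x̄−μ₀)/SE = (43.23−44)/2.1573 = -0.3569

test statistic = -0.357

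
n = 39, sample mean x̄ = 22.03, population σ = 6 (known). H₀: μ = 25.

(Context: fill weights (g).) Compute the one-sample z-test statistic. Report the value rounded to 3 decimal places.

test statistic = -3.091

SE = σ/√n = 6/√39 = 0.9608
z = (x̄−μ₀)/SE = (22.03−25)/0.9608 = -3.0913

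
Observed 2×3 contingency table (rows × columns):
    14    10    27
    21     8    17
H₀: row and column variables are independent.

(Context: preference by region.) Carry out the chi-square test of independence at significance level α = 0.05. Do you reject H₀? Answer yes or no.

Row totals [51, 46], col totals [35, 18, 44], n=97
χ² = (14−18.40)²/18.40 + (10−9.46)²/9.46 + (27−23.13)²/23.13 + (21−16.60)²/16.60 + (8−8.54)²/8.54 + (17−20.87)²/20.87 = 3.6469
df = 2
p-value (upper-tail) = 0.16147
At α=0.05: p ≥ α → fail to reject H₀

reject H₀: no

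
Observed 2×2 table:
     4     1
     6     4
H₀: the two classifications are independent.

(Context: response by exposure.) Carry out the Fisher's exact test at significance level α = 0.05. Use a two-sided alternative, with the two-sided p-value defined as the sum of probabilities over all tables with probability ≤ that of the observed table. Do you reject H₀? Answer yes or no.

Margins: r₁=5, r₂=10, c₁=10, c₂=5, n=15
p_obs = C(5,4)·C(10,6)/C(15,10); sum pmf over tables with pmf ≤ p_obs
p-value (two-sided) = 0.60040
At α=0.05: p ≥ α → fail to reject H₀

reject H₀: no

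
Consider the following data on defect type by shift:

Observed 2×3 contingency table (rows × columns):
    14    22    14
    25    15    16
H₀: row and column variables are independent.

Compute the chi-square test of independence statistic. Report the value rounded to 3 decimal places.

test statistic = 4.234

Row totals [50, 56], col totals [39, 37, 30], n=106
χ² = (14−18.40)²/18.40 + (22−17.45)²/17.45 + (14−14.15)²/14.15 + (25−20.60)²/20.60 + (15−19.55)²/19.55 + (16−15.85)²/15.85 = 4.2342
df = 2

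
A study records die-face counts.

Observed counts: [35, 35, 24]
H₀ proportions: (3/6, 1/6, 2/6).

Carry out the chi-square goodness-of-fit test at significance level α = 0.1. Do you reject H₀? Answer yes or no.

n = 94; E_i = n·p_i = [47.00, 15.67, 31.33]
χ² = (35−47.00)²/47.00 + (35−15.67)²/15.67 + (24−31.33)²/31.33 = 28.6383
df = 2
p-value (upper-tail) = 0.00000
At α=0.1: p < α → reject H₀

reject H₀: yes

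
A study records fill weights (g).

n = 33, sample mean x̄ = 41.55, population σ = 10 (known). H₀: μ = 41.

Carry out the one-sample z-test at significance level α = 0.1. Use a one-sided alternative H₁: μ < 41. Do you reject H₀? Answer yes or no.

SE = σ/√n = 10/√33 = 1.7408
z = (x̄−μ₀)/SE = (41.55−41)/1.7408 = 0.3160
p-value (one-sided, H₁ less) = 0.62398
At α=0.1: p ≥ α → fail to reject H₀

reject H₀: no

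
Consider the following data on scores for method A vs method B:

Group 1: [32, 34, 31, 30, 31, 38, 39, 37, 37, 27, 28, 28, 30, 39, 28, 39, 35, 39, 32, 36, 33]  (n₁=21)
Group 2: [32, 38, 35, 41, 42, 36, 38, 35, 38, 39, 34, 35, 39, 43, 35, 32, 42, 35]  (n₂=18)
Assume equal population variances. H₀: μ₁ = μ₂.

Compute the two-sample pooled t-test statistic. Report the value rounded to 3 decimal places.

test statistic = -3.003

x̄₁=33.476, s₁=4.179, n₁=21
x̄₂=37.167, s₂=3.365, n₂=18
s_p² = [20·4.179² + 17·3.365²]/37 = 14.6416
SE = √(s_p²·(1/21+1/18)) = 1.2291
t = (33.476−37.167)/1.2291 = -3.0026
df = 37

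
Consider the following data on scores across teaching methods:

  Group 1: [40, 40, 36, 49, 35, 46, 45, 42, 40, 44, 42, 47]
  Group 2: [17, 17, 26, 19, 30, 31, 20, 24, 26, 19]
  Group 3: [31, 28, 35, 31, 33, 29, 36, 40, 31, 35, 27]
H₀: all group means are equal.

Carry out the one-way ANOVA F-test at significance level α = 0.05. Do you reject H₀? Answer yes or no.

Group means [42.17, 22.90, 32.36], grand mean 33.061
SSB = Σnᵢ(x̄ᵢ−x̄)² = 2032.767; SSW = ΣΣ(x−x̄ᵢ)² = 595.112
MSB = 2032.767/2 = 1016.3833; MSW = 595.112/30 = 19.8371
F = MSB/MSW = 51.2366
df = (2, 30)
p-value (upper-tail) = 0.00000
At α=0.05: p < α → reject H₀

reject H₀: yes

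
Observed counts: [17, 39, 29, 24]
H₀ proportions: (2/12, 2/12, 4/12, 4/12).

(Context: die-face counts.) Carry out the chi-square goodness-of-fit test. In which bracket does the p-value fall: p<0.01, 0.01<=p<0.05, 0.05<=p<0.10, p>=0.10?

p-value bracket: p<0.01

n = 109; E_i = n·p_i = [18.17, 18.17, 36.33, 36.33]
χ² = (17−18.17)²/18.17 + (39−18.17)²/18.17 + (29−36.33)²/36.33 + (24−36.33)²/36.33 = 29.6330
df = 3
p-value (upper-tail) = 0.00000
→ bracket: p<0.01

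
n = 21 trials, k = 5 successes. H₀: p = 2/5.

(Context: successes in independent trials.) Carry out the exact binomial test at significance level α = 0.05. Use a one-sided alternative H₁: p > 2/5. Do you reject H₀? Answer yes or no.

reject H₀: no

Exact binomial: n=21, k=5, p₀=2/5=0.4000
P(X≥5) from Σ C(n,i)·p₀^i·(1−p₀)^(n−i)
p-value (one-sided, H₁ greater) = 0.96304
At α=0.05: p ≥ α → fail to reject H₀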